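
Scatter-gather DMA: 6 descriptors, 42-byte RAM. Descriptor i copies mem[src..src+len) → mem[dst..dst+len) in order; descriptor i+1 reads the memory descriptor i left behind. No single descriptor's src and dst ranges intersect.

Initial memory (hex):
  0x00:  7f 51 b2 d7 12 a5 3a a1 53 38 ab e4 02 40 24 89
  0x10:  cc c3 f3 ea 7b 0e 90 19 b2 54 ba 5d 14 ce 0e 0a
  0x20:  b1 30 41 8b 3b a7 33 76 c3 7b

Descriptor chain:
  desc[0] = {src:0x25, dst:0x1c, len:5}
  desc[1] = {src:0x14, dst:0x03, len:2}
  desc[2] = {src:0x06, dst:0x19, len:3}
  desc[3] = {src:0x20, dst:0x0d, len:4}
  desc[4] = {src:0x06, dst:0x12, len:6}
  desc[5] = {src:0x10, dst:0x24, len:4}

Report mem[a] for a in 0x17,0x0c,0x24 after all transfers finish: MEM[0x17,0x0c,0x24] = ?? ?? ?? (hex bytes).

  after D0: wrote 5B at 0x1c = a73376c37b
  after D1: wrote 2B at 0x03 = 7b0e
  after D2: wrote 3B at 0x19 = 3aa153
  after D3: wrote 4B at 0x0d = 7b30418b
  after D4: wrote 6B at 0x12 = 3aa15338abe4
  after D5: wrote 4B at 0x24 = 8bc33aa1
query mem[0x17]=0xe4, mem[0x0c]=0x02, mem[0x24]=0x8b

MEM[0x17,0x0c,0x24] = e4 02 8b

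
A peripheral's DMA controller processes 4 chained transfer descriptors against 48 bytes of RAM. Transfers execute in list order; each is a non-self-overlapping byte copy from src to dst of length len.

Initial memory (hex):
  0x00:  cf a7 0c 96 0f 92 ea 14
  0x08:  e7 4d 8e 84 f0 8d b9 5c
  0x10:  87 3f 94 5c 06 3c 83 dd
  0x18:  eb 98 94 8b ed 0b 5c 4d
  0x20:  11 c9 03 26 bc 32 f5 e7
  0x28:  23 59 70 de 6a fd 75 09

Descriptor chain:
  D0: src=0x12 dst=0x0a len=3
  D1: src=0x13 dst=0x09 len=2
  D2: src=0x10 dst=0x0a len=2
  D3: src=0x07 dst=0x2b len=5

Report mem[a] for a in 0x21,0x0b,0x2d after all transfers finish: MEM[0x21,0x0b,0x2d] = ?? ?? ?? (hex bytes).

D0: mem[0x0a..0x0c] <- [94 5c 06]
D1: mem[0x09..0x0a] <- [5c 06]
D2: mem[0x0a..0x0b] <- [87 3f]
D3: mem[0x2b..0x2f] <- [14 e7 5c 87 3f]
query mem[0x21]=0xc9, mem[0x0b]=0x3f, mem[0x2d]=0x5c

MEM[0x21,0x0b,0x2d] = c9 3f 5c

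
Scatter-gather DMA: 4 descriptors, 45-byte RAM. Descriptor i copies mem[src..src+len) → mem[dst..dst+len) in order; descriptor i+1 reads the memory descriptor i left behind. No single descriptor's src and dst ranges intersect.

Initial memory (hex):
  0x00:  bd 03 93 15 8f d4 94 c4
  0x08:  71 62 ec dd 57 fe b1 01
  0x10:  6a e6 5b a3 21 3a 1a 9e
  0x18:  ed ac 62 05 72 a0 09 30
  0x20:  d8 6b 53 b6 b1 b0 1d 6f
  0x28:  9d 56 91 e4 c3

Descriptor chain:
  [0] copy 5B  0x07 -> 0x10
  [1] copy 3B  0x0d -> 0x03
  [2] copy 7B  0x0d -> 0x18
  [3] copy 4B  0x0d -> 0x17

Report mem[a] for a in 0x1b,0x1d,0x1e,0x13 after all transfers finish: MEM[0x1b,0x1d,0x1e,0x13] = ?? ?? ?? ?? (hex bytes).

MEM[0x1b,0x1d,0x1e,0x13] = c4 62 ec ec

[0] 0x07->0x10 len=5 : c4 71 62 ec dd
[1] 0x0d->0x03 len=3 : fe b1 01
[2] 0x0d->0x18 len=7 : fe b1 01 c4 71 62 ec
[3] 0x0d->0x17 len=4 : fe b1 01 c4
query mem[0x1b]=0xc4, mem[0x1d]=0x62, mem[0x1e]=0xec, mem[0x13]=0xec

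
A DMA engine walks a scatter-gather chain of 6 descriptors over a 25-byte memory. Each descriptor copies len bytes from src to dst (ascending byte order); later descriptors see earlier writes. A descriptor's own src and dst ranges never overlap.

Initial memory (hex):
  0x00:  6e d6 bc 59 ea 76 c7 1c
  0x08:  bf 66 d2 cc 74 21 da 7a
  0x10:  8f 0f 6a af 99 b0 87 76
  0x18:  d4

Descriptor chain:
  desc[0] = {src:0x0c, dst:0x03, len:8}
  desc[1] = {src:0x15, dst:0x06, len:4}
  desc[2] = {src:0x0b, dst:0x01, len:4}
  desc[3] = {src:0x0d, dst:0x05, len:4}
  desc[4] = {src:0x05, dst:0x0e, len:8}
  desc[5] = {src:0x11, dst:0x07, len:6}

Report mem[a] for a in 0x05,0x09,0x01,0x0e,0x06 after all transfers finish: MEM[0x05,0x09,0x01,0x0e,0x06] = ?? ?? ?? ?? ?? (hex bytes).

MEM[0x05,0x09,0x01,0x0e,0x06] = 21 af cc 21 da

D0: mem[0x03..0x0a] <- [74 21 da 7a 8f 0f 6a af]
D1: mem[0x06..0x09] <- [b0 87 76 d4]
D2: mem[0x01..0x04] <- [cc 74 21 da]
D3: mem[0x05..0x08] <- [21 da 7a 8f]
D4: mem[0x0e..0x15] <- [21 da 7a 8f d4 af cc 74]
D5: mem[0x07..0x0c] <- [8f d4 af cc 74 87]
query mem[0x05]=0x21, mem[0x09]=0xaf, mem[0x01]=0xcc, mem[0x0e]=0x21, mem[0x06]=0xda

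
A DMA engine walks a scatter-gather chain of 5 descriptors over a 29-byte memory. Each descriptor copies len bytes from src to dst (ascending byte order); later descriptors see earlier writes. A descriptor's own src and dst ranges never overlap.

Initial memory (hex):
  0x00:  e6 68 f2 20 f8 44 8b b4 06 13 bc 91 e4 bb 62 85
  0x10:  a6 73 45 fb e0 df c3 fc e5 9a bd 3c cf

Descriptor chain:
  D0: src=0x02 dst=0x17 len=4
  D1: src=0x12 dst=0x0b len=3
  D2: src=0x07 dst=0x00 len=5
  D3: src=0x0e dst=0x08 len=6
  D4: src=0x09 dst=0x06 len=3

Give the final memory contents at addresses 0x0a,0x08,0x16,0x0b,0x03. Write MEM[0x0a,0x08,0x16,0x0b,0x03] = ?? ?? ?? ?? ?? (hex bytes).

#0 dst[0x17+4] := {0xf2,0x20,0xf8,0x44}
#1 dst[0x0b+3] := {0x45,0xfb,0xe0}
#2 dst[0x00+5] := {0xb4,0x06,0x13,0xbc,0x45}
#3 dst[0x08+6] := {0x62,0x85,0xa6,0x73,0x45,0xfb}
#4 dst[0x06+3] := {0x85,0xa6,0x73}
query mem[0x0a]=0xa6, mem[0x08]=0x73, mem[0x16]=0xc3, mem[0x0b]=0x73, mem[0x03]=0xbc

MEM[0x0a,0x08,0x16,0x0b,0x03] = a6 73 c3 73 bc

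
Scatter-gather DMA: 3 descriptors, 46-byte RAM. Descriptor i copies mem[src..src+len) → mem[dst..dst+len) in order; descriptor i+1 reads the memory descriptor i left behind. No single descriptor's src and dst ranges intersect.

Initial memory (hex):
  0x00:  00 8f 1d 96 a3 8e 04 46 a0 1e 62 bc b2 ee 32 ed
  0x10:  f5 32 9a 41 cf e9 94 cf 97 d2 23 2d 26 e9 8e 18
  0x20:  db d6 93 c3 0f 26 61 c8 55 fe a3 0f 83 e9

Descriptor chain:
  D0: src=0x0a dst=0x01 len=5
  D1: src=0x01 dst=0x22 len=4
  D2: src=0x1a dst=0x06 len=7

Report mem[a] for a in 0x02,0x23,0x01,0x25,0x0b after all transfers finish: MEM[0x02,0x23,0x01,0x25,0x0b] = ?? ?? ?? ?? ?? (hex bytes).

  after D0: wrote 5B at 0x01 = 62bcb2ee32
  after D1: wrote 4B at 0x22 = 62bcb2ee
  after D2: wrote 7B at 0x06 = 232d26e98e18db
query mem[0x02]=0xbc, mem[0x23]=0xbc, mem[0x01]=0x62, mem[0x25]=0xee, mem[0x0b]=0x18

MEM[0x02,0x23,0x01,0x25,0x0b] = bc bc 62 ee 18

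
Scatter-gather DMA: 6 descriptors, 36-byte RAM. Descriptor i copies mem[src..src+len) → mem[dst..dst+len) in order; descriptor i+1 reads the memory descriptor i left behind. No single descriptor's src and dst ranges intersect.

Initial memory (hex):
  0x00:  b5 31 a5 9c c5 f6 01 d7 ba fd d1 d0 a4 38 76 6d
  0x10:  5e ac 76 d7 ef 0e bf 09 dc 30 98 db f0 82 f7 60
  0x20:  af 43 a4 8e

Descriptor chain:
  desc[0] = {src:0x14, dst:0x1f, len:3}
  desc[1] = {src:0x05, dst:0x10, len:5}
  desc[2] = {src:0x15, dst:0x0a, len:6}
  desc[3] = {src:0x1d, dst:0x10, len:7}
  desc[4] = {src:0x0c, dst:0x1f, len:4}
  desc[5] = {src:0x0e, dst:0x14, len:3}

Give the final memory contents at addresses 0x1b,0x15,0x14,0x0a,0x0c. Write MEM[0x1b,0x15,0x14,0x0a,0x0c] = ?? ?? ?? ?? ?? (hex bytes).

[0] 0x14->0x1f len=3 : ef 0e bf
[1] 0x05->0x10 len=5 : f6 01 d7 ba fd
[2] 0x15->0x0a len=6 : 0e bf 09 dc 30 98
[3] 0x1d->0x10 len=7 : 82 f7 ef 0e bf a4 8e
[4] 0x0c->0x1f len=4 : 09 dc 30 98
[5] 0x0e->0x14 len=3 : 30 98 82
query mem[0x1b]=0xdb, mem[0x15]=0x98, mem[0x14]=0x30, mem[0x0a]=0x0e, mem[0x0c]=0x09

MEM[0x1b,0x15,0x14,0x0a,0x0c] = db 98 30 0e 09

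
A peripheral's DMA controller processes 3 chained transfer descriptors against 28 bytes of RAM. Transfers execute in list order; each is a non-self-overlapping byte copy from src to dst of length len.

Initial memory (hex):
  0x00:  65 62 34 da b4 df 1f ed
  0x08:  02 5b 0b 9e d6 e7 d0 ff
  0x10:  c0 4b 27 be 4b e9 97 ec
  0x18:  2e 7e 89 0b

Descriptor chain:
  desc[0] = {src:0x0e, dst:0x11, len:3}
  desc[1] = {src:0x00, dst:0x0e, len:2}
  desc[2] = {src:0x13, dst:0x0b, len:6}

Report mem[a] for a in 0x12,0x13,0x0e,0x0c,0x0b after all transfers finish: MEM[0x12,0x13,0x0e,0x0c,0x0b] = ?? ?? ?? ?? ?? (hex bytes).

MEM[0x12,0x13,0x0e,0x0c,0x0b] = ff c0 97 4b c0

[0] 0x0e->0x11 len=3 : d0 ff c0
[1] 0x00->0x0e len=2 : 65 62
[2] 0x13->0x0b len=6 : c0 4b e9 97 ec 2e
query mem[0x12]=0xff, mem[0x13]=0xc0, mem[0x0e]=0x97, mem[0x0c]=0x4b, mem[0x0b]=0xc0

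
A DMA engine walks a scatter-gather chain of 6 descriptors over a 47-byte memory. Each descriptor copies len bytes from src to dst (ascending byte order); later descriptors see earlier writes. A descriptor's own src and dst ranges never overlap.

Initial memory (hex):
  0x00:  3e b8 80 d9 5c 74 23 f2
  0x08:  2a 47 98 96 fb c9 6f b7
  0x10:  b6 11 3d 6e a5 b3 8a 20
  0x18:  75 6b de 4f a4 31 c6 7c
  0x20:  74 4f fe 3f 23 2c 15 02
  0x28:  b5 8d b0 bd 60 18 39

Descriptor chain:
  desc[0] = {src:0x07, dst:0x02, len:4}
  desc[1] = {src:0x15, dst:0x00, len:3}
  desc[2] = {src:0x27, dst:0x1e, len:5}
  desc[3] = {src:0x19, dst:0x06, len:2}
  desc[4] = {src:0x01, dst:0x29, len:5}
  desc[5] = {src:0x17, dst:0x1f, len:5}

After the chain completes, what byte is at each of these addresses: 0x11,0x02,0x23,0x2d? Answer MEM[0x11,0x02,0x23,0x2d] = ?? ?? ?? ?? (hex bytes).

MEM[0x11,0x02,0x23,0x2d] = 11 20 4f 98

  after D0: wrote 4B at 0x02 = f22a4798
  after D1: wrote 3B at 0x00 = b38a20
  after D2: wrote 5B at 0x1e = 02b58db0bd
  after D3: wrote 2B at 0x06 = 6bde
  after D4: wrote 5B at 0x29 = 8a202a4798
  after D5: wrote 5B at 0x1f = 20756bde4f
query mem[0x11]=0x11, mem[0x02]=0x20, mem[0x23]=0x4f, mem[0x2d]=0x98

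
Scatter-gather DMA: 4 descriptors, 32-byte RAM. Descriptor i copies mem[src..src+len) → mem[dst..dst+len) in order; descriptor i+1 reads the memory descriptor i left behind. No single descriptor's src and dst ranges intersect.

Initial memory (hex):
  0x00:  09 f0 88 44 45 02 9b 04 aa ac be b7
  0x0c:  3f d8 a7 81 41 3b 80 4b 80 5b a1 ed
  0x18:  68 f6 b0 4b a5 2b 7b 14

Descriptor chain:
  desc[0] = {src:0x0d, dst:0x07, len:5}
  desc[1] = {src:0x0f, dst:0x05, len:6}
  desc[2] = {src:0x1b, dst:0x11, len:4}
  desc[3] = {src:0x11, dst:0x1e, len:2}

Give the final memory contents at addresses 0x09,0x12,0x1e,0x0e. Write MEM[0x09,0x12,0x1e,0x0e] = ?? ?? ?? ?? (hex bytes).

MEM[0x09,0x12,0x1e,0x0e] = 4b a5 4b a7

D0: mem[0x07..0x0b] <- [d8 a7 81 41 3b]
D1: mem[0x05..0x0a] <- [81 41 3b 80 4b 80]
D2: mem[0x11..0x14] <- [4b a5 2b 7b]
D3: mem[0x1e..0x1f] <- [4b a5]
query mem[0x09]=0x4b, mem[0x12]=0xa5, mem[0x1e]=0x4b, mem[0x0e]=0xa7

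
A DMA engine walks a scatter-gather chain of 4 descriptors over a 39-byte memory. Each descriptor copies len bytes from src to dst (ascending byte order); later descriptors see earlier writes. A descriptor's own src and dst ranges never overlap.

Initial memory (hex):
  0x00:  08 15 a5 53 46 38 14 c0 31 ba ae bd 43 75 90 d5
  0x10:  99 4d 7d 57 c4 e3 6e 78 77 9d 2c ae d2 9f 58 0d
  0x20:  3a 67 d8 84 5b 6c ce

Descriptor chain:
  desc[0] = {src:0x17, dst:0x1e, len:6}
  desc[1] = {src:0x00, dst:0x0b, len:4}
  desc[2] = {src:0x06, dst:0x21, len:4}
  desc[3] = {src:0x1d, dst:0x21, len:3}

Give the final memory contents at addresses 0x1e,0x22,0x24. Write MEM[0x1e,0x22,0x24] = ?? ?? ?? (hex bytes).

#0 dst[0x1e+6] := {0x78,0x77,0x9d,0x2c,0xae,0xd2}
#1 dst[0x0b+4] := {0x08,0x15,0xa5,0x53}
#2 dst[0x21+4] := {0x14,0xc0,0x31,0xba}
#3 dst[0x21+3] := {0x9f,0x78,0x77}
query mem[0x1e]=0x78, mem[0x22]=0x78, mem[0x24]=0xba

MEM[0x1e,0x22,0x24] = 78 78 ba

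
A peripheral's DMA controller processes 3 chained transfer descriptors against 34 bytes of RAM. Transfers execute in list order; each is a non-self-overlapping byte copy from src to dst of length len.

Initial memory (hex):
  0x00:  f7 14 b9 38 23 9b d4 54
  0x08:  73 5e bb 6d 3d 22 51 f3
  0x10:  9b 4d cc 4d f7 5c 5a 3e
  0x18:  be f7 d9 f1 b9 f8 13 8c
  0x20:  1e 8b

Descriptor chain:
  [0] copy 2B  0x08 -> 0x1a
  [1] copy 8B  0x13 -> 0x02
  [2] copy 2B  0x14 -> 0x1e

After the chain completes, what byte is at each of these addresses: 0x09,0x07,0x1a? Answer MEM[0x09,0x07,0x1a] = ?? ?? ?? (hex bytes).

MEM[0x09,0x07,0x1a] = 73 be 73

D0: mem[0x1a..0x1b] <- [73 5e]
D1: mem[0x02..0x09] <- [4d f7 5c 5a 3e be f7 73]
D2: mem[0x1e..0x1f] <- [f7 5c]
query mem[0x09]=0x73, mem[0x07]=0xbe, mem[0x1a]=0x73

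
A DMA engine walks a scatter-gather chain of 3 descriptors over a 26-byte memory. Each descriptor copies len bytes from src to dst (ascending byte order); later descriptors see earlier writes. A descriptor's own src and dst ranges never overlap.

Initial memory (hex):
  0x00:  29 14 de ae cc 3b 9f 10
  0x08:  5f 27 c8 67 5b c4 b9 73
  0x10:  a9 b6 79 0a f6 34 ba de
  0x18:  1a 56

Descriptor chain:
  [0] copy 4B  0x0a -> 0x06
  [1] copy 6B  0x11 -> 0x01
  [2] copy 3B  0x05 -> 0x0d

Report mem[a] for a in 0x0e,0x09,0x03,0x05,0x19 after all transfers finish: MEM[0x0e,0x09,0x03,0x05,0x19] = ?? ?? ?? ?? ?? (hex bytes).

MEM[0x0e,0x09,0x03,0x05,0x19] = ba c4 0a 34 56

[0] 0x0a->0x06 len=4 : c8 67 5b c4
[1] 0x11->0x01 len=6 : b6 79 0a f6 34 ba
[2] 0x05->0x0d len=3 : 34 ba 67
query mem[0x0e]=0xba, mem[0x09]=0xc4, mem[0x03]=0x0a, mem[0x05]=0x34, mem[0x19]=0x56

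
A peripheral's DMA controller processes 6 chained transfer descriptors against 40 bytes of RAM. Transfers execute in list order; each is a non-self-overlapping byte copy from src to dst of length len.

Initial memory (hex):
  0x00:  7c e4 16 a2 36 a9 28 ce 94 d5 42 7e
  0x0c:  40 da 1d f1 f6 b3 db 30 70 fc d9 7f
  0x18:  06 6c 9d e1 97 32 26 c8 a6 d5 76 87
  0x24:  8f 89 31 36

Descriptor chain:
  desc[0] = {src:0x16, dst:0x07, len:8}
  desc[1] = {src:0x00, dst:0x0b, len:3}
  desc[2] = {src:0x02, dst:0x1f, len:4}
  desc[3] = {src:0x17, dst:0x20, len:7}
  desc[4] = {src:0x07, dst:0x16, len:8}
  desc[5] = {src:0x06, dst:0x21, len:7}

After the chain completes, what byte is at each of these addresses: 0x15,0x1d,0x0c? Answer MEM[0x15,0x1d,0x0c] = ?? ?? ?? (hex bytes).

MEM[0x15,0x1d,0x0c] = fc 32 e4

#0 dst[0x07+8] := {0xd9,0x7f,0x06,0x6c,0x9d,0xe1,0x97,0x32}
#1 dst[0x0b+3] := {0x7c,0xe4,0x16}
#2 dst[0x1f+4] := {0x16,0xa2,0x36,0xa9}
#3 dst[0x20+7] := {0x7f,0x06,0x6c,0x9d,0xe1,0x97,0x32}
#4 dst[0x16+8] := {0xd9,0x7f,0x06,0x6c,0x7c,0xe4,0x16,0x32}
#5 dst[0x21+7] := {0x28,0xd9,0x7f,0x06,0x6c,0x7c,0xe4}
query mem[0x15]=0xfc, mem[0x1d]=0x32, mem[0x0c]=0xe4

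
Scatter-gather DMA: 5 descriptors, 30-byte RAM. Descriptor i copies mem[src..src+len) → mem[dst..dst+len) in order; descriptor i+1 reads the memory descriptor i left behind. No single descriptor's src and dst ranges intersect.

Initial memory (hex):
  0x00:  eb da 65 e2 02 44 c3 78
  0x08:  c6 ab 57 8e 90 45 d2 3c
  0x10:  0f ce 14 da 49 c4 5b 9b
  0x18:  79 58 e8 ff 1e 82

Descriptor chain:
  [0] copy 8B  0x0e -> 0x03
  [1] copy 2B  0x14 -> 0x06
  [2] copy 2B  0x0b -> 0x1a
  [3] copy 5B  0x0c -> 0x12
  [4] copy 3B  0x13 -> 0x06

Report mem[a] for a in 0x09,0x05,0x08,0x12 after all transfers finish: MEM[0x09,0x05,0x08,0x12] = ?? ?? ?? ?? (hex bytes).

MEM[0x09,0x05,0x08,0x12] = 49 0f 3c 90

[0] 0x0e->0x03 len=8 : d2 3c 0f ce 14 da 49 c4
[1] 0x14->0x06 len=2 : 49 c4
[2] 0x0b->0x1a len=2 : 8e 90
[3] 0x0c->0x12 len=5 : 90 45 d2 3c 0f
[4] 0x13->0x06 len=3 : 45 d2 3c
query mem[0x09]=0x49, mem[0x05]=0x0f, mem[0x08]=0x3c, mem[0x12]=0x90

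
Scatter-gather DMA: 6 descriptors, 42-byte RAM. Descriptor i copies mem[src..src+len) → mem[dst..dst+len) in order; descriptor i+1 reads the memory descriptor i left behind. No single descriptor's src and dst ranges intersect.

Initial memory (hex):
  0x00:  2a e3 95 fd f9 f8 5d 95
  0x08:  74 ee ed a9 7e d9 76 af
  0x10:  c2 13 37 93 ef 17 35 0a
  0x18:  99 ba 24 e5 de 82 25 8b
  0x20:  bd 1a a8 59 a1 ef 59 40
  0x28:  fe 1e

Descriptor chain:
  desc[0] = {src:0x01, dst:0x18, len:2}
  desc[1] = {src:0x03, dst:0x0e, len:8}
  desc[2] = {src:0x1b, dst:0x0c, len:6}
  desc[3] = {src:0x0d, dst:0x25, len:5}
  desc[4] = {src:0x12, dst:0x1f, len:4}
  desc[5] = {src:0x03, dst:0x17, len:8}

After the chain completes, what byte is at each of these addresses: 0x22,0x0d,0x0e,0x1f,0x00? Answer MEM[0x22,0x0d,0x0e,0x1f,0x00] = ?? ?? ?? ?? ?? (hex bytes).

MEM[0x22,0x0d,0x0e,0x1f,0x00] = ed de 82 95 2a

[0] 0x01->0x18 len=2 : e3 95
[1] 0x03->0x0e len=8 : fd f9 f8 5d 95 74 ee ed
[2] 0x1b->0x0c len=6 : e5 de 82 25 8b bd
[3] 0x0d->0x25 len=5 : de 82 25 8b bd
[4] 0x12->0x1f len=4 : 95 74 ee ed
[5] 0x03->0x17 len=8 : fd f9 f8 5d 95 74 ee ed
query mem[0x22]=0xed, mem[0x0d]=0xde, mem[0x0e]=0x82, mem[0x1f]=0x95, mem[0x00]=0x2a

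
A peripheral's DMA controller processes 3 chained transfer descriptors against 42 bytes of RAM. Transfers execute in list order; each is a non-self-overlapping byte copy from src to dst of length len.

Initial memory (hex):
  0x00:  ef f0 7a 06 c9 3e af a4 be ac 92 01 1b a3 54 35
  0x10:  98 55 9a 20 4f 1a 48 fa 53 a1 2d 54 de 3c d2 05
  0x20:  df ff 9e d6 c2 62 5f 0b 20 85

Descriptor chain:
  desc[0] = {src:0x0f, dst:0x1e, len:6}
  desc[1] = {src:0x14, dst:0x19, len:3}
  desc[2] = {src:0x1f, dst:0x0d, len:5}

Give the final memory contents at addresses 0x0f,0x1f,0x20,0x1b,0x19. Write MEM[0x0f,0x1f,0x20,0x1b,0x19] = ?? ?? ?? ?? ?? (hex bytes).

[0] 0x0f->0x1e len=6 : 35 98 55 9a 20 4f
[1] 0x14->0x19 len=3 : 4f 1a 48
[2] 0x1f->0x0d len=5 : 98 55 9a 20 4f
query mem[0x0f]=0x9a, mem[0x1f]=0x98, mem[0x20]=0x55, mem[0x1b]=0x48, mem[0x19]=0x4f

MEM[0x0f,0x1f,0x20,0x1b,0x19] = 9a 98 55 48 4f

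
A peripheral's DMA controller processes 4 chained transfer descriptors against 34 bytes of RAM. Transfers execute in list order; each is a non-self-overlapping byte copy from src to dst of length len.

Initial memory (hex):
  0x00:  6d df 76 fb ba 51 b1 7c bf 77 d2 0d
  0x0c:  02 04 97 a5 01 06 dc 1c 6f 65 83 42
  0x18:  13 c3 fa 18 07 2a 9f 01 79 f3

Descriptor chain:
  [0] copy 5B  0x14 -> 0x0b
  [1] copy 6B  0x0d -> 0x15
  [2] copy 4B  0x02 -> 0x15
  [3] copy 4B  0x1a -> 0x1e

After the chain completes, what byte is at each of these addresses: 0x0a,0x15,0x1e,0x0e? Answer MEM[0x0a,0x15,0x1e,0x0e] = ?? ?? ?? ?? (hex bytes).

MEM[0x0a,0x15,0x1e,0x0e] = d2 76 dc 42

  after D0: wrote 5B at 0x0b = 6f65834213
  after D1: wrote 6B at 0x15 = 8342130106dc
  after D2: wrote 4B at 0x15 = 76fbba51
  after D3: wrote 4B at 0x1e = dc18072a
query mem[0x0a]=0xd2, mem[0x15]=0x76, mem[0x1e]=0xdc, mem[0x0e]=0x42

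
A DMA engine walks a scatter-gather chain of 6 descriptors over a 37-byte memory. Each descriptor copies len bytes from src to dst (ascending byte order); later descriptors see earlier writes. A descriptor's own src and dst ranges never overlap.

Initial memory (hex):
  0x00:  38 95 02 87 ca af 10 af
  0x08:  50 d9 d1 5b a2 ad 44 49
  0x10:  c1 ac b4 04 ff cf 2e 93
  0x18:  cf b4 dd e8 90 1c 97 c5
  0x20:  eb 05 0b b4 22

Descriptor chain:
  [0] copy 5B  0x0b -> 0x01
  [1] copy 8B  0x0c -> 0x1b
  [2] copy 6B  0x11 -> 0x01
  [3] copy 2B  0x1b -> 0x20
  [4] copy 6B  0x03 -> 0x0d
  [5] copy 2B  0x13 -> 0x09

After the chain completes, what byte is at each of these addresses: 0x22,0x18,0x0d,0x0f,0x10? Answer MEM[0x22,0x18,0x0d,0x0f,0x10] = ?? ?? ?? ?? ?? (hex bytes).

MEM[0x22,0x18,0x0d,0x0f,0x10] = 04 cf 04 cf 2e

[0] 0x0b->0x01 len=5 : 5b a2 ad 44 49
[1] 0x0c->0x1b len=8 : a2 ad 44 49 c1 ac b4 04
[2] 0x11->0x01 len=6 : ac b4 04 ff cf 2e
[3] 0x1b->0x20 len=2 : a2 ad
[4] 0x03->0x0d len=6 : 04 ff cf 2e af 50
[5] 0x13->0x09 len=2 : 04 ff
query mem[0x22]=0x04, mem[0x18]=0xcf, mem[0x0d]=0x04, mem[0x0f]=0xcf, mem[0x10]=0x2e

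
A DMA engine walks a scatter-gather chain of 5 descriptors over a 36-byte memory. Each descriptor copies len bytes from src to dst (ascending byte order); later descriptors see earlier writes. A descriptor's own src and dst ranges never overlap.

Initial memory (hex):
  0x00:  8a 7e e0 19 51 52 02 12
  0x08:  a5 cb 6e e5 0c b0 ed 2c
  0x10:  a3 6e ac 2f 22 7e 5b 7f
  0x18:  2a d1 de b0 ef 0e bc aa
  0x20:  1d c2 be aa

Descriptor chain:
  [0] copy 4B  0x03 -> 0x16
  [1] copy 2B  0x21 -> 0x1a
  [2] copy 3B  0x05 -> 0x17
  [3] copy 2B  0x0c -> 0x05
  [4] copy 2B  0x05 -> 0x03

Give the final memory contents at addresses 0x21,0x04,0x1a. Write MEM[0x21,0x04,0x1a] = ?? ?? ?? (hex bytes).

D0: mem[0x16..0x19] <- [19 51 52 02]
D1: mem[0x1a..0x1b] <- [c2 be]
D2: mem[0x17..0x19] <- [52 02 12]
D3: mem[0x05..0x06] <- [0c b0]
D4: mem[0x03..0x04] <- [0c b0]
query mem[0x21]=0xc2, mem[0x04]=0xb0, mem[0x1a]=0xc2

MEM[0x21,0x04,0x1a] = c2 b0 c2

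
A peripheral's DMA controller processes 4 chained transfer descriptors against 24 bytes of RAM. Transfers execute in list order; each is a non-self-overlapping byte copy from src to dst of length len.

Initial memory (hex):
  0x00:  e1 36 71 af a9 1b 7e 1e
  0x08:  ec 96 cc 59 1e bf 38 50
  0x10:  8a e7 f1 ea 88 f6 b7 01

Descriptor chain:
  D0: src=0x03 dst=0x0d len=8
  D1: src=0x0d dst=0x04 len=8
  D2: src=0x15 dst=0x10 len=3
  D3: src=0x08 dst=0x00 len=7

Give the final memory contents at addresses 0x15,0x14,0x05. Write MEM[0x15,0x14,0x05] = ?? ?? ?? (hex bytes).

D0: mem[0x0d..0x14] <- [af a9 1b 7e 1e ec 96 cc]
D1: mem[0x04..0x0b] <- [af a9 1b 7e 1e ec 96 cc]
D2: mem[0x10..0x12] <- [f6 b7 01]
D3: mem[0x00..0x06] <- [1e ec 96 cc 1e af a9]
query mem[0x15]=0xf6, mem[0x14]=0xcc, mem[0x05]=0xaf

MEM[0x15,0x14,0x05] = f6 cc af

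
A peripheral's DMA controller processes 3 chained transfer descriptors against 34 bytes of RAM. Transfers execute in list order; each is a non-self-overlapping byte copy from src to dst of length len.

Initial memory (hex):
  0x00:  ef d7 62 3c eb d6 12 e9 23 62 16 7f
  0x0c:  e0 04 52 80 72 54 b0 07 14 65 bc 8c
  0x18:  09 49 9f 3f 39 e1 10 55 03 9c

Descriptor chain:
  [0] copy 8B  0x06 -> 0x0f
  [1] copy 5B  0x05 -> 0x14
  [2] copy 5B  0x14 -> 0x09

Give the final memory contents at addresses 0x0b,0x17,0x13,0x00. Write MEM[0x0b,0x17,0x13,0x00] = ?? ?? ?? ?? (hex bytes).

[0] 0x06->0x0f len=8 : 12 e9 23 62 16 7f e0 04
[1] 0x05->0x14 len=5 : d6 12 e9 23 62
[2] 0x14->0x09 len=5 : d6 12 e9 23 62
query mem[0x0b]=0xe9, mem[0x17]=0x23, mem[0x13]=0x16, mem[0x00]=0xef

MEM[0x0b,0x17,0x13,0x00] = e9 23 16 ef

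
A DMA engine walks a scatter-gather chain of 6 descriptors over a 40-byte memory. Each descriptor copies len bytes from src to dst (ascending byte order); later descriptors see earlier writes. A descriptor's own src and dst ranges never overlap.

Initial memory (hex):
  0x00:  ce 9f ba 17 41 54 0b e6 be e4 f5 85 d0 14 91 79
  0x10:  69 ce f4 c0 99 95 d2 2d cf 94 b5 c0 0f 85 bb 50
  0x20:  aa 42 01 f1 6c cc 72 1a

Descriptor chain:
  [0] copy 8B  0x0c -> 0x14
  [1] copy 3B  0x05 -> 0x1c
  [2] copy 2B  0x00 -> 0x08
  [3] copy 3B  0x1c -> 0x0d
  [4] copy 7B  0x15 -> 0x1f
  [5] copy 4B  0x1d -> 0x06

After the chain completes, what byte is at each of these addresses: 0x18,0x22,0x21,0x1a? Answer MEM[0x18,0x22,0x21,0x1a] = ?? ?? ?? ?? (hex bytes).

MEM[0x18,0x22,0x21,0x1a] = 69 69 79 f4

#0 dst[0x14+8] := {0xd0,0x14,0x91,0x79,0x69,0xce,0xf4,0xc0}
#1 dst[0x1c+3] := {0x54,0x0b,0xe6}
#2 dst[0x08+2] := {0xce,0x9f}
#3 dst[0x0d+3] := {0x54,0x0b,0xe6}
#4 dst[0x1f+7] := {0x14,0x91,0x79,0x69,0xce,0xf4,0xc0}
#5 dst[0x06+4] := {0x0b,0xe6,0x14,0x91}
query mem[0x18]=0x69, mem[0x22]=0x69, mem[0x21]=0x79, mem[0x1a]=0xf4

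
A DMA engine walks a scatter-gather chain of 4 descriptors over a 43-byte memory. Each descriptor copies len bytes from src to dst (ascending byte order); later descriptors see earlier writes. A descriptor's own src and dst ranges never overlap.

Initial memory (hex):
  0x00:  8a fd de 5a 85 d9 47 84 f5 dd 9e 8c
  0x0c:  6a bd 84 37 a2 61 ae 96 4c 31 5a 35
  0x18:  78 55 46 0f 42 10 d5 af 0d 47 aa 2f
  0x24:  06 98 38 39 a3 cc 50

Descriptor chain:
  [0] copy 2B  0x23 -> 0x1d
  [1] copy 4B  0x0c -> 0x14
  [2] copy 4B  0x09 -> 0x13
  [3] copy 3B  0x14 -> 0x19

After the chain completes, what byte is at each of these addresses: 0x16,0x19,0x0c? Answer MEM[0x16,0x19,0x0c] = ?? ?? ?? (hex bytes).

[0] 0x23->0x1d len=2 : 2f 06
[1] 0x0c->0x14 len=4 : 6a bd 84 37
[2] 0x09->0x13 len=4 : dd 9e 8c 6a
[3] 0x14->0x19 len=3 : 9e 8c 6a
query mem[0x16]=0x6a, mem[0x19]=0x9e, mem[0x0c]=0x6a

MEM[0x16,0x19,0x0c] = 6a 9e 6a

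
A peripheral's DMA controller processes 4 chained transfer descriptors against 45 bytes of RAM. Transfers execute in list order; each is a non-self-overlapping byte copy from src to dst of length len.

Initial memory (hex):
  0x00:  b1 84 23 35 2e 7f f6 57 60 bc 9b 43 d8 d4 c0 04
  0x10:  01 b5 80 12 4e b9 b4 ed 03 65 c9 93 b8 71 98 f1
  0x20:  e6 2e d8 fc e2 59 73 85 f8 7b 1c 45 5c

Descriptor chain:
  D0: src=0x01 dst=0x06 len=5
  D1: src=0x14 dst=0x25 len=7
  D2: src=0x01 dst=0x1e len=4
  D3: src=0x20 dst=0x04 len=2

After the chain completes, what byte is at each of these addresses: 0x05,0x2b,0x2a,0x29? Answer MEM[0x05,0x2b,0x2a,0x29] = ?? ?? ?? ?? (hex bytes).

#0 dst[0x06+5] := {0x84,0x23,0x35,0x2e,0x7f}
#1 dst[0x25+7] := {0x4e,0xb9,0xb4,0xed,0x03,0x65,0xc9}
#2 dst[0x1e+4] := {0x84,0x23,0x35,0x2e}
#3 dst[0x04+2] := {0x35,0x2e}
query mem[0x05]=0x2e, mem[0x2b]=0xc9, mem[0x2a]=0x65, mem[0x29]=0x03

MEM[0x05,0x2b,0x2a,0x29] = 2e c9 65 03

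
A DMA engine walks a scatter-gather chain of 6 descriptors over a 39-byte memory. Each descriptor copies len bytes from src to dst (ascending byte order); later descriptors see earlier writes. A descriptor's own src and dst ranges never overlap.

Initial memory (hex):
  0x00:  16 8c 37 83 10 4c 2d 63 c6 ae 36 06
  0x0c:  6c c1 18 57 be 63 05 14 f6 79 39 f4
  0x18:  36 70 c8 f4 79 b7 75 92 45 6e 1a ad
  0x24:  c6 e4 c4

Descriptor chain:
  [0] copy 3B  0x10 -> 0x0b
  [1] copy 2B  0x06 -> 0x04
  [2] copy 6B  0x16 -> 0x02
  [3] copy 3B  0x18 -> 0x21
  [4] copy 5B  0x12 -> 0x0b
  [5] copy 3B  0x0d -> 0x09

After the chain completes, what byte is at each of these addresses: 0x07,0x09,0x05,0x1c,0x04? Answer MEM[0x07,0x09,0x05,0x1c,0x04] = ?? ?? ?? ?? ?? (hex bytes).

MEM[0x07,0x09,0x05,0x1c,0x04] = f4 f6 70 79 36

  after D0: wrote 3B at 0x0b = be6305
  after D1: wrote 2B at 0x04 = 2d63
  after D2: wrote 6B at 0x02 = 39f43670c8f4
  after D3: wrote 3B at 0x21 = 3670c8
  after D4: wrote 5B at 0x0b = 0514f67939
  after D5: wrote 3B at 0x09 = f67939
query mem[0x07]=0xf4, mem[0x09]=0xf6, mem[0x05]=0x70, mem[0x1c]=0x79, mem[0x04]=0x36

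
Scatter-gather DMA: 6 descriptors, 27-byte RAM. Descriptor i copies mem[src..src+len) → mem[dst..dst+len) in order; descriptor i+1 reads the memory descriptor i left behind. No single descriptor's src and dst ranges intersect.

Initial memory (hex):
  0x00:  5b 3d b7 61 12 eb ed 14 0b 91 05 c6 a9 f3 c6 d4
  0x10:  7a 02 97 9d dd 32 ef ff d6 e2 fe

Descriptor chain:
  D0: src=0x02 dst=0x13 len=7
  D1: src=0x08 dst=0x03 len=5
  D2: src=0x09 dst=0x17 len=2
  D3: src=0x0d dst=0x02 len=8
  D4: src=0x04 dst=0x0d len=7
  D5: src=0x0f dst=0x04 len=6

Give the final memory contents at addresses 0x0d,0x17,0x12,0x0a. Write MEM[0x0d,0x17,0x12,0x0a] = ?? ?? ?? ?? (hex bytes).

  after D0: wrote 7B at 0x13 = b76112ebed140b
  after D1: wrote 5B at 0x03 = 0b9105c6a9
  after D2: wrote 2B at 0x17 = 9105
  after D3: wrote 8B at 0x02 = f3c6d47a0297b761
  after D4: wrote 7B at 0x0d = d47a0297b76105
  after D5: wrote 6B at 0x04 = 0297b7610561
query mem[0x0d]=0xd4, mem[0x17]=0x91, mem[0x12]=0x61, mem[0x0a]=0x05

MEM[0x0d,0x17,0x12,0x0a] = d4 91 61 05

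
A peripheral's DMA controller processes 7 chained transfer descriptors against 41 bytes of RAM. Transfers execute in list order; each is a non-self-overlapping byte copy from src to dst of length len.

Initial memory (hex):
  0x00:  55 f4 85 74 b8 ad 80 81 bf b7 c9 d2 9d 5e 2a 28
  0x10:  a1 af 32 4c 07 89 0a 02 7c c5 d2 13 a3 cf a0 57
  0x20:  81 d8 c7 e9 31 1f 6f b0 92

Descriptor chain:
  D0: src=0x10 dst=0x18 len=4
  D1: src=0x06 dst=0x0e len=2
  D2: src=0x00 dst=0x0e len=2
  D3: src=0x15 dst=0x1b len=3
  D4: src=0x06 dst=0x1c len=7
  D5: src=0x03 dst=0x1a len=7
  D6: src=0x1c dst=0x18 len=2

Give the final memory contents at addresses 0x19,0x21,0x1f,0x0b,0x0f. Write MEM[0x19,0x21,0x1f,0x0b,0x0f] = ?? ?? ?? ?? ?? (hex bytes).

MEM[0x19,0x21,0x1f,0x0b,0x0f] = 80 d2 bf d2 f4

  after D0: wrote 4B at 0x18 = a1af324c
  after D1: wrote 2B at 0x0e = 8081
  after D2: wrote 2B at 0x0e = 55f4
  after D3: wrote 3B at 0x1b = 890a02
  after D4: wrote 7B at 0x1c = 8081bfb7c9d29d
  after D5: wrote 7B at 0x1a = 74b8ad8081bfb7
  after D6: wrote 2B at 0x18 = ad80
query mem[0x19]=0x80, mem[0x21]=0xd2, mem[0x1f]=0xbf, mem[0x0b]=0xd2, mem[0x0f]=0xf4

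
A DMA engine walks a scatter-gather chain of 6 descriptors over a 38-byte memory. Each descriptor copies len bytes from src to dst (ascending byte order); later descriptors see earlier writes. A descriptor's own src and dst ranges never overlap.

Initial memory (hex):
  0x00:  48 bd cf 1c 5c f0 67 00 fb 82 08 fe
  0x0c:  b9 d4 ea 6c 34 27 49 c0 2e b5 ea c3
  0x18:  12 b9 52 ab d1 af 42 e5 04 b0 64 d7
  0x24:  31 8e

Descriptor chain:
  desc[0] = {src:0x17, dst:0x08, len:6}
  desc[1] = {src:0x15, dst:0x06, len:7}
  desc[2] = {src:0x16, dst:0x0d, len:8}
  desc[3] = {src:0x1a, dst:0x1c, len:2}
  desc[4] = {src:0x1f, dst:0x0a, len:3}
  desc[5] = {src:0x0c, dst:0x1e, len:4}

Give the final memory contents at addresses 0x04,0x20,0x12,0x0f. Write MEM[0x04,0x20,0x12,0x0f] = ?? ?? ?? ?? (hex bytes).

  after D0: wrote 6B at 0x08 = c312b952abd1
  after D1: wrote 7B at 0x06 = b5eac312b952ab
  after D2: wrote 8B at 0x0d = eac312b952abd1af
  after D3: wrote 2B at 0x1c = 52ab
  after D4: wrote 3B at 0x0a = e504b0
  after D5: wrote 4B at 0x1e = b0eac312
query mem[0x04]=0x5c, mem[0x20]=0xc3, mem[0x12]=0xab, mem[0x0f]=0x12

MEM[0x04,0x20,0x12,0x0f] = 5c c3 ab 12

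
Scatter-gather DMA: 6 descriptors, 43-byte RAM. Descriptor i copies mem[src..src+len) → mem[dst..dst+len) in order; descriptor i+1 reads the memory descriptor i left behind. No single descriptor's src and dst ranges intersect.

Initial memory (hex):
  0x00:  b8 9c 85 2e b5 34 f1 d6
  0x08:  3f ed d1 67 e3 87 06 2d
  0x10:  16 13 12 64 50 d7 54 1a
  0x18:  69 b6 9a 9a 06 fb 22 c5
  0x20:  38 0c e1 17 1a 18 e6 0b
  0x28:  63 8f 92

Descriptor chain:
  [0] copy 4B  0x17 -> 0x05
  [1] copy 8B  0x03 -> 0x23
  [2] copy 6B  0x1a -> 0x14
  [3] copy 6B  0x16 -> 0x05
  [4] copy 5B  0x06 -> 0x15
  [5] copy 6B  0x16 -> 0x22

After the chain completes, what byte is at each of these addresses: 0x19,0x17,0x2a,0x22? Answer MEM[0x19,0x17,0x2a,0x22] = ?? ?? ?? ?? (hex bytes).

  after D0: wrote 4B at 0x05 = 1a69b69a
  after D1: wrote 8B at 0x23 = 2eb51a69b69aedd1
  after D2: wrote 6B at 0x14 = 9a9a06fb22c5
  after D3: wrote 6B at 0x05 = 06fb22c59a9a
  after D4: wrote 5B at 0x15 = fb22c59a9a
  after D5: wrote 6B at 0x22 = 22c59a9a9a9a
query mem[0x19]=0x9a, mem[0x17]=0xc5, mem[0x2a]=0xd1, mem[0x22]=0x22

MEM[0x19,0x17,0x2a,0x22] = 9a c5 d1 22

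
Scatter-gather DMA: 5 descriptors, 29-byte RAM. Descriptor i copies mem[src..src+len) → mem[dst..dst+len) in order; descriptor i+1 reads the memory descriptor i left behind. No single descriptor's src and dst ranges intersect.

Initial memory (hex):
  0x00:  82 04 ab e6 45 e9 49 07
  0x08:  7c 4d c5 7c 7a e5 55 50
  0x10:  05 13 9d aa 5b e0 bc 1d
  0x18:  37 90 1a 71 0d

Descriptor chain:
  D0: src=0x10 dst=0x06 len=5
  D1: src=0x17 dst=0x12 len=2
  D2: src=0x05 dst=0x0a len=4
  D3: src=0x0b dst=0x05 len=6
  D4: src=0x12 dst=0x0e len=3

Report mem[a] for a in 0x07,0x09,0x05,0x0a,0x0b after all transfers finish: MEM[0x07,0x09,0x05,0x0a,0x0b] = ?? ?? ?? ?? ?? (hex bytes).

MEM[0x07,0x09,0x05,0x0a,0x0b] = 9d 50 05 05 05

  after D0: wrote 5B at 0x06 = 05139daa5b
  after D1: wrote 2B at 0x12 = 1d37
  after D2: wrote 4B at 0x0a = e905139d
  after D3: wrote 6B at 0x05 = 05139d555005
  after D4: wrote 3B at 0x0e = 1d375b
query mem[0x07]=0x9d, mem[0x09]=0x50, mem[0x05]=0x05, mem[0x0a]=0x05, mem[0x0b]=0x05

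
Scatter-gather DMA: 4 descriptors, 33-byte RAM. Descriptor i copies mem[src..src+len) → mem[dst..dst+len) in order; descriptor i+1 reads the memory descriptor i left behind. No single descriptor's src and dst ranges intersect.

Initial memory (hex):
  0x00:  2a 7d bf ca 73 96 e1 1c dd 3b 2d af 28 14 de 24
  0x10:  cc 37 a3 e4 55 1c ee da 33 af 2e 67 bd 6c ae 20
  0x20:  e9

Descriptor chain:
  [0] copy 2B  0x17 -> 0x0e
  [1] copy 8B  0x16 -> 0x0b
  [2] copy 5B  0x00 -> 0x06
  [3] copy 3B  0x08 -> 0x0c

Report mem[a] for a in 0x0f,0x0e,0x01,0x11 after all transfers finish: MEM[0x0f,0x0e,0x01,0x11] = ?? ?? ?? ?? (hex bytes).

D0: mem[0x0e..0x0f] <- [da 33]
D1: mem[0x0b..0x12] <- [ee da 33 af 2e 67 bd 6c]
D2: mem[0x06..0x0a] <- [2a 7d bf ca 73]
D3: mem[0x0c..0x0e] <- [bf ca 73]
query mem[0x0f]=0x2e, mem[0x0e]=0x73, mem[0x01]=0x7d, mem[0x11]=0xbd

MEM[0x0f,0x0e,0x01,0x11] = 2e 73 7d bd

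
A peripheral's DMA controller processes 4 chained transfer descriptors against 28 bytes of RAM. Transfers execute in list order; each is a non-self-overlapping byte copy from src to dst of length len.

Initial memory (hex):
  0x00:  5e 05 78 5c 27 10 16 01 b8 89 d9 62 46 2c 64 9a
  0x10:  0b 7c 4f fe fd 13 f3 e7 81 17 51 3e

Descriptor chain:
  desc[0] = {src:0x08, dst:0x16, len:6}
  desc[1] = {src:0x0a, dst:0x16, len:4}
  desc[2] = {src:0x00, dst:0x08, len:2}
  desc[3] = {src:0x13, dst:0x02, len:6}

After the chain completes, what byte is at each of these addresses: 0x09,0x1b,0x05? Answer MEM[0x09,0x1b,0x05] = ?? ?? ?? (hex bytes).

#0 dst[0x16+6] := {0xb8,0x89,0xd9,0x62,0x46,0x2c}
#1 dst[0x16+4] := {0xd9,0x62,0x46,0x2c}
#2 dst[0x08+2] := {0x5e,0x05}
#3 dst[0x02+6] := {0xfe,0xfd,0x13,0xd9,0x62,0x46}
query mem[0x09]=0x05, mem[0x1b]=0x2c, mem[0x05]=0xd9

MEM[0x09,0x1b,0x05] = 05 2c d9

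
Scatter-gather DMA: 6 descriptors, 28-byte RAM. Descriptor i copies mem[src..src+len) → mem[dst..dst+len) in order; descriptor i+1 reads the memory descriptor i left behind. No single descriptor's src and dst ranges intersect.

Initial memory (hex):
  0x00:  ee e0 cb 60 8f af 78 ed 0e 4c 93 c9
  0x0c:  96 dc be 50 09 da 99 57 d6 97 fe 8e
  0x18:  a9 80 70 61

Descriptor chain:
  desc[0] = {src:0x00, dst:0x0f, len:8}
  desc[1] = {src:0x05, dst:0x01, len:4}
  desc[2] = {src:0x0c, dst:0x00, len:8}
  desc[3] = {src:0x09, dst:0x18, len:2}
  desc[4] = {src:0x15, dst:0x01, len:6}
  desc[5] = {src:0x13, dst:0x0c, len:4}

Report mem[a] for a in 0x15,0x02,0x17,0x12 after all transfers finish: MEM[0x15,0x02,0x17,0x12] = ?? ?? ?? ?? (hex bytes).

MEM[0x15,0x02,0x17,0x12] = 78 ed 8e 60

  after D0: wrote 8B at 0x0f = eee0cb608faf78ed
  after D1: wrote 4B at 0x01 = af78ed0e
  after D2: wrote 8B at 0x00 = 96dcbeeee0cb608f
  after D3: wrote 2B at 0x18 = 4c93
  after D4: wrote 6B at 0x01 = 78ed8e4c9370
  after D5: wrote 4B at 0x0c = 8faf78ed
query mem[0x15]=0x78, mem[0x02]=0xed, mem[0x17]=0x8e, mem[0x12]=0x60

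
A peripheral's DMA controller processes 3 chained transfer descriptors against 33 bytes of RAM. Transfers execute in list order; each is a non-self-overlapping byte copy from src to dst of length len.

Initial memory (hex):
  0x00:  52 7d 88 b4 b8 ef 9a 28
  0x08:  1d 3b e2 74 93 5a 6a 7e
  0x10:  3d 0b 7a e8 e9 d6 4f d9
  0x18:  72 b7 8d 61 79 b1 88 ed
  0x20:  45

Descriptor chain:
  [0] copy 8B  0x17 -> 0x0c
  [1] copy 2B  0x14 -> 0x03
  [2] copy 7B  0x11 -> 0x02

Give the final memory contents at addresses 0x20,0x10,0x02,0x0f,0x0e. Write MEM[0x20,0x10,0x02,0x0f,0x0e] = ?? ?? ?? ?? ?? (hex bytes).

D0: mem[0x0c..0x13] <- [d9 72 b7 8d 61 79 b1 88]
D1: mem[0x03..0x04] <- [e9 d6]
D2: mem[0x02..0x08] <- [79 b1 88 e9 d6 4f d9]
query mem[0x20]=0x45, mem[0x10]=0x61, mem[0x02]=0x79, mem[0x0f]=0x8d, mem[0x0e]=0xb7

MEM[0x20,0x10,0x02,0x0f,0x0e] = 45 61 79 8d b7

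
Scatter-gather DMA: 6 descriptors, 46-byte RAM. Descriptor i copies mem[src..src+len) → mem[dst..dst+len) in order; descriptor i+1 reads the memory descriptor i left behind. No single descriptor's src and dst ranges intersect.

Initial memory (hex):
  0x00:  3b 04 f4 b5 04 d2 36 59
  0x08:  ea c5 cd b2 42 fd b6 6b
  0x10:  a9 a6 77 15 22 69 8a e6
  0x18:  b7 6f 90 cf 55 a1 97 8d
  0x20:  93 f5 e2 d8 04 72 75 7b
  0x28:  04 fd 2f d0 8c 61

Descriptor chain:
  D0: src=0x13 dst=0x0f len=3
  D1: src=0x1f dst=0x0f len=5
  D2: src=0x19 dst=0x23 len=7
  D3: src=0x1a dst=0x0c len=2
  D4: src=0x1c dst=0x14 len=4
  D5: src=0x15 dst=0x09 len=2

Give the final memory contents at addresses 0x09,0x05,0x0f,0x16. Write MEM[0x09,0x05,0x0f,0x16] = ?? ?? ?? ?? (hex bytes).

#0 dst[0x0f+3] := {0x15,0x22,0x69}
#1 dst[0x0f+5] := {0x8d,0x93,0xf5,0xe2,0xd8}
#2 dst[0x23+7] := {0x6f,0x90,0xcf,0x55,0xa1,0x97,0x8d}
#3 dst[0x0c+2] := {0x90,0xcf}
#4 dst[0x14+4] := {0x55,0xa1,0x97,0x8d}
#5 dst[0x09+2] := {0xa1,0x97}
query mem[0x09]=0xa1, mem[0x05]=0xd2, mem[0x0f]=0x8d, mem[0x16]=0x97

MEM[0x09,0x05,0x0f,0x16] = a1 d2 8d 97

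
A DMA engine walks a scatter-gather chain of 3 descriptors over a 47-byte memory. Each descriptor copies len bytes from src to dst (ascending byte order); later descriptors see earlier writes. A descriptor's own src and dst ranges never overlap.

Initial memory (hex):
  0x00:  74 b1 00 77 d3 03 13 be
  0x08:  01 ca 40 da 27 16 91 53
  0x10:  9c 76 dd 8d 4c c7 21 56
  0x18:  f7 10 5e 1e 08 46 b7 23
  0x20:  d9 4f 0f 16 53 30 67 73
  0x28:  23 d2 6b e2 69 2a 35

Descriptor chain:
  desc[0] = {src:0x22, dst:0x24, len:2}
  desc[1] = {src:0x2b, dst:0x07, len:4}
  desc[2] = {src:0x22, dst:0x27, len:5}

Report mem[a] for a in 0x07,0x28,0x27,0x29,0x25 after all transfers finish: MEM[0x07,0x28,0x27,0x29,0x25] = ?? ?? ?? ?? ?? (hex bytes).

MEM[0x07,0x28,0x27,0x29,0x25] = e2 16 0f 0f 16

  after D0: wrote 2B at 0x24 = 0f16
  after D1: wrote 4B at 0x07 = e2692a35
  after D2: wrote 5B at 0x27 = 0f160f1667
query mem[0x07]=0xe2, mem[0x28]=0x16, mem[0x27]=0x0f, mem[0x29]=0x0f, mem[0x25]=0x16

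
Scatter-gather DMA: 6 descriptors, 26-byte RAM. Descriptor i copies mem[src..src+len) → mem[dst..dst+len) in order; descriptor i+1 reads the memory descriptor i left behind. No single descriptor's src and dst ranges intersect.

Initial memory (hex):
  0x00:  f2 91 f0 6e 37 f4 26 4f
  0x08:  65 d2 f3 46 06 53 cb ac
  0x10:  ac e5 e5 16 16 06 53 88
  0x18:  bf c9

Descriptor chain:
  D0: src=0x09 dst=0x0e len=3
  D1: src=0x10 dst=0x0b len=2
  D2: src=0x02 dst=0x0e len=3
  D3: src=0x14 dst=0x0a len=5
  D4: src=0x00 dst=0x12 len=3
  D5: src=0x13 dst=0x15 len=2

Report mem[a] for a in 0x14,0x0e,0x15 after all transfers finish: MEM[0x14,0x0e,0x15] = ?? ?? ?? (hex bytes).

MEM[0x14,0x0e,0x15] = f0 bf 91

#0 dst[0x0e+3] := {0xd2,0xf3,0x46}
#1 dst[0x0b+2] := {0x46,0xe5}
#2 dst[0x0e+3] := {0xf0,0x6e,0x37}
#3 dst[0x0a+5] := {0x16,0x06,0x53,0x88,0xbf}
#4 dst[0x12+3] := {0xf2,0x91,0xf0}
#5 dst[0x15+2] := {0x91,0xf0}
query mem[0x14]=0xf0, mem[0x0e]=0xbf, mem[0x15]=0x91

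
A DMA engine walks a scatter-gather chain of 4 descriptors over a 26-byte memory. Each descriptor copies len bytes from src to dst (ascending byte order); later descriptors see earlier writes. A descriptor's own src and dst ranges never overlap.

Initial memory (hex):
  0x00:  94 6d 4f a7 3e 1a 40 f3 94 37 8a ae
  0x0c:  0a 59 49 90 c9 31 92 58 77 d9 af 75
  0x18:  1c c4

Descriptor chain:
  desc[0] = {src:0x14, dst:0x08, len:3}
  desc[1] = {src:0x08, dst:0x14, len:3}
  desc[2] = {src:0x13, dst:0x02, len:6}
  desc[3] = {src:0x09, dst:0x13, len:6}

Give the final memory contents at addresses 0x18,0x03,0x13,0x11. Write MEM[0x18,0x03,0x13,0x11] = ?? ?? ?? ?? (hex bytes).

MEM[0x18,0x03,0x13,0x11] = 49 77 d9 31

[0] 0x14->0x08 len=3 : 77 d9 af
[1] 0x08->0x14 len=3 : 77 d9 af
[2] 0x13->0x02 len=6 : 58 77 d9 af 75 1c
[3] 0x09->0x13 len=6 : d9 af ae 0a 59 49
query mem[0x18]=0x49, mem[0x03]=0x77, mem[0x13]=0xd9, mem[0x11]=0x31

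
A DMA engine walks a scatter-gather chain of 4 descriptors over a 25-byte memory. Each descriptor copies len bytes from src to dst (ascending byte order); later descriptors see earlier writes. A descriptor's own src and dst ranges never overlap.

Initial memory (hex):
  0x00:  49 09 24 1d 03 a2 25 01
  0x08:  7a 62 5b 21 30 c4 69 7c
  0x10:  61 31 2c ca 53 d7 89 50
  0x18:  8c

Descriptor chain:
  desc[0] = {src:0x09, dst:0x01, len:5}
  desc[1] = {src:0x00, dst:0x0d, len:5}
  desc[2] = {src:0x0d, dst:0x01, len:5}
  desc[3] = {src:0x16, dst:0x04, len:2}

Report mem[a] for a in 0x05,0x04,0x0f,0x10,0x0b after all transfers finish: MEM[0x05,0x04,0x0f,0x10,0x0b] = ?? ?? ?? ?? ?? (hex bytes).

#0 dst[0x01+5] := {0x62,0x5b,0x21,0x30,0xc4}
#1 dst[0x0d+5] := {0x49,0x62,0x5b,0x21,0x30}
#2 dst[0x01+5] := {0x49,0x62,0x5b,0x21,0x30}
#3 dst[0x04+2] := {0x89,0x50}
query mem[0x05]=0x50, mem[0x04]=0x89, mem[0x0f]=0x5b, mem[0x10]=0x21, mem[0x0b]=0x21

MEM[0x05,0x04,0x0f,0x10,0x0b] = 50 89 5b 21 21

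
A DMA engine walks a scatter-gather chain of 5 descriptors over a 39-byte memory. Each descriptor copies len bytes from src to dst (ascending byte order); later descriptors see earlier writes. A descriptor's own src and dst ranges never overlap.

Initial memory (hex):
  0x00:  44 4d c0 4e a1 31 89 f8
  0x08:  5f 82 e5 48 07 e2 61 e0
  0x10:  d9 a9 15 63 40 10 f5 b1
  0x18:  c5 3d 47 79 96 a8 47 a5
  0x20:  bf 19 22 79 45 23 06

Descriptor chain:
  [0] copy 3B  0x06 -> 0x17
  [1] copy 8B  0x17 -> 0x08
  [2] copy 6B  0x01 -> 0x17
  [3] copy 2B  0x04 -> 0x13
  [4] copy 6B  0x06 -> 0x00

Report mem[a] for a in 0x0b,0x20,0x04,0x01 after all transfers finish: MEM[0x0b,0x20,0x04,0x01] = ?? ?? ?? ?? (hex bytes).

MEM[0x0b,0x20,0x04,0x01] = 47 bf 5f f8

#0 dst[0x17+3] := {0x89,0xf8,0x5f}
#1 dst[0x08+8] := {0x89,0xf8,0x5f,0x47,0x79,0x96,0xa8,0x47}
#2 dst[0x17+6] := {0x4d,0xc0,0x4e,0xa1,0x31,0x89}
#3 dst[0x13+2] := {0xa1,0x31}
#4 dst[0x00+6] := {0x89,0xf8,0x89,0xf8,0x5f,0x47}
query mem[0x0b]=0x47, mem[0x20]=0xbf, mem[0x04]=0x5f, mem[0x01]=0xf8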